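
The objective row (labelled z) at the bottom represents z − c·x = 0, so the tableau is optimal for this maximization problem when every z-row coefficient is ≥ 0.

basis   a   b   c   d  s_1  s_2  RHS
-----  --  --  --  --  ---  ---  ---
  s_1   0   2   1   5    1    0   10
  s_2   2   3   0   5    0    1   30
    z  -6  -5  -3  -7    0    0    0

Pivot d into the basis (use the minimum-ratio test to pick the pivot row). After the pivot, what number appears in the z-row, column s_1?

7/5

Ratio test on column d — row 1: 10/5 = 2; row 2: 30/5 = 6. Minimum is 2 at row 1 (s_1 leaves); pivot element 5.
Divide row 1 by 5; eliminate column d from the other rows.
z-row update in column s_1: 0 − (-7)·(1/5) = 7/5.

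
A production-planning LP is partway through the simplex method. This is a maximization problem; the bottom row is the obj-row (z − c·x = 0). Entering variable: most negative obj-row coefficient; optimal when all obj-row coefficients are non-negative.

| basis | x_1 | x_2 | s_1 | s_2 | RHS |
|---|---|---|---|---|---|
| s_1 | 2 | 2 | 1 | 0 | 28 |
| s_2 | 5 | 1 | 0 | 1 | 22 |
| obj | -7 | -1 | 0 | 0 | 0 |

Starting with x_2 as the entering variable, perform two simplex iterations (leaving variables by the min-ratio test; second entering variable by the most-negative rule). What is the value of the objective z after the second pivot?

26

Ratio test on column x_2 — row 1: 28/2 = 14; row 2: 22/1 = 22. Minimum is 14 at row 1 (s_1 leaves); pivot element 2.
Pivot on row 1; the obj-row RHS becomes 0 − (-1)·14 = 14.
Next entering variable (most negative obj-row entry -6): x_1.
Ratio test on column x_1 — row 1: 14/1 = 14; row 2: 8/4 = 2. Minimum is 2 at row 2 (s_2 leaves); pivot element 4.
After the second pivot the obj-row RHS is 14 − (-6)·2 = 26.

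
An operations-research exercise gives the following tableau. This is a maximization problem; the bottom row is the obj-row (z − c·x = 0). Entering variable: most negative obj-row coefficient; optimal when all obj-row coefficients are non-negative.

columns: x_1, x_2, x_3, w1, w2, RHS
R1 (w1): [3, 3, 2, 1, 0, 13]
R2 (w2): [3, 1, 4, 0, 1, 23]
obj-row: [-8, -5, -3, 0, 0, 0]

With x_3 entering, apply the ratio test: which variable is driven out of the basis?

w2

Column x_3 entries and ratios — w1: 13/2 = 13/2; w2: 23/4 = 23/4.
Smallest ratio is 23/4 in the row of w2, so w2 leaves.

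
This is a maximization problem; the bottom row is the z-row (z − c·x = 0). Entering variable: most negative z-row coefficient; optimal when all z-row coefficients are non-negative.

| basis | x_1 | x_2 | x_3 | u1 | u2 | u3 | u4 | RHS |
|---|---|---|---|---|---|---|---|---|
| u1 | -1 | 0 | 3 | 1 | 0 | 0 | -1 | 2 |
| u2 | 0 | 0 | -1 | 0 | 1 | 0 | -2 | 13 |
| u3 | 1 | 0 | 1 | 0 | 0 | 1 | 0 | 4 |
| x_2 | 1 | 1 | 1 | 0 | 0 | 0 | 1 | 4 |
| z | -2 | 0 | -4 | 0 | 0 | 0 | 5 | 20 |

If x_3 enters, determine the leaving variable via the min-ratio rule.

Column x_3 entries and ratios — u1: 2/3 = 2/3; u2: -1 ≤ 0, skip; u3: 4/1 = 4; x_2: 4/1 = 4.
Smallest ratio is 2/3 in the row of u1, so u1 leaves.

u1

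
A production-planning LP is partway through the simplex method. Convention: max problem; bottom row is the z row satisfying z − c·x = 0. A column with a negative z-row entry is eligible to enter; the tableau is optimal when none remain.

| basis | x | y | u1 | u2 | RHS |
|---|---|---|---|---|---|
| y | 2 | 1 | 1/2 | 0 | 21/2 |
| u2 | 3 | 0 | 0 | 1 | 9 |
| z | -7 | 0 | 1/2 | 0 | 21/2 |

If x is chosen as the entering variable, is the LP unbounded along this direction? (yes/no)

no

Column x has positive entries in row(s) 1, 2, so the ratio test bounds it — not unbounded.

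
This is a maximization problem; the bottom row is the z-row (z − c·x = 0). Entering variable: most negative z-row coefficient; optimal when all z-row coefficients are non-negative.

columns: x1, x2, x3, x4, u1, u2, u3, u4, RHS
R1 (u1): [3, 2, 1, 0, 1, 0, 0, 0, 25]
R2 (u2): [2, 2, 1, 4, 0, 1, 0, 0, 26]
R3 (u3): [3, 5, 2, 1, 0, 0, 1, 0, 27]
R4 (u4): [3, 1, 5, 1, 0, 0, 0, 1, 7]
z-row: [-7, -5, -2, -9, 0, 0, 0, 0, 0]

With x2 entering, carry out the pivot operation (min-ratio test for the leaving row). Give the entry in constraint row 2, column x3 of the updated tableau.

1/5

Ratio test on column x2 — row 1: 25/2 = 25/2; row 2: 26/2 = 13; row 3: 27/5 = 27/5; row 4: 7/1 = 7. Minimum is 27/5 at row 3 (u3 leaves); pivot element 5.
Divide row 3 by 5; eliminate column x2 from the other rows.
Row 2 update in column x3: 1 − 2·(2/5) = 1/5.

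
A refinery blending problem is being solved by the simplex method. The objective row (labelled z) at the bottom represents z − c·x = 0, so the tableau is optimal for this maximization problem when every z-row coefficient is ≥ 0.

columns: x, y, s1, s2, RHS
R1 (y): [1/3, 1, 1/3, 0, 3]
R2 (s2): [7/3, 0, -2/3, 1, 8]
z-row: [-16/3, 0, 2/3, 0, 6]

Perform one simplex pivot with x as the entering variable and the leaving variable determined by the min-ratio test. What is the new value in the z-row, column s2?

Ratio test on column x — row 1: 3/(1/3) = 9; row 2: 8/(7/3) = 24/7. Minimum is 24/7 at row 2 (s2 leaves); pivot element 7/3.
Divide row 2 by 7/3; eliminate column x from the other rows.
z-row update in column s2: 0 − (-16/3)·(3/7) = 16/7.

16/7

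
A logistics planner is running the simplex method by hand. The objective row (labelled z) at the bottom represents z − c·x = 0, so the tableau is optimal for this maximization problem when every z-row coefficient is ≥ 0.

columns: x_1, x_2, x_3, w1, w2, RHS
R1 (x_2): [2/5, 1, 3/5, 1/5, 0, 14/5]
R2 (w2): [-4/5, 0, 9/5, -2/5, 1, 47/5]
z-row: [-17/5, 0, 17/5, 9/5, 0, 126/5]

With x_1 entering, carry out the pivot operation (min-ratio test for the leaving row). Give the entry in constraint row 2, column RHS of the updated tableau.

15

Ratio test on column x_1 — row 1: (14/5)/(2/5) = 7; row 2: entry -4/5 ≤ 0. Minimum is 7 at row 1 (x_2 leaves); pivot element 2/5.
Divide row 1 by 2/5; eliminate column x_1 from the other rows.
Row 2 update in column RHS: 47/5 − (-4/5)·7 = 15.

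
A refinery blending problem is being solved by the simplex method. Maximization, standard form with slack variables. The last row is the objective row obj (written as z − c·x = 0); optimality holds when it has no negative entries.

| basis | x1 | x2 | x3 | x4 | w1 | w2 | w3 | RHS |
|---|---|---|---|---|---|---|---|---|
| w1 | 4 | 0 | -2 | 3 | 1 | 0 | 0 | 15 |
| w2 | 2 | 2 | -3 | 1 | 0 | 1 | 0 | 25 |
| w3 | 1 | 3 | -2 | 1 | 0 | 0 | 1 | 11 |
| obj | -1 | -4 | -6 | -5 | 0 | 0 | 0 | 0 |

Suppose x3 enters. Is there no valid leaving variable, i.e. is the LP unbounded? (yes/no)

Every constraint-row entry in column x3 is ≤ 0, so increasing x3 is unbounded.

yes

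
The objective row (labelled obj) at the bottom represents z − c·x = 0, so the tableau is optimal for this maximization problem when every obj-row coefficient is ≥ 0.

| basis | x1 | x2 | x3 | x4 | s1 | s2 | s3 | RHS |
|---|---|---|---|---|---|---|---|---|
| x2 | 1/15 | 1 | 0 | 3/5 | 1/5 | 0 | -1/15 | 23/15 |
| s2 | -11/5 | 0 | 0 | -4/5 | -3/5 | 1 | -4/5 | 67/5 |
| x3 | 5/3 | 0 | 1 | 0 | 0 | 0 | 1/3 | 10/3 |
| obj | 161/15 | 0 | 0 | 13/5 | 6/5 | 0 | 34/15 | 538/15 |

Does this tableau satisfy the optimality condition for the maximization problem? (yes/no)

Every obj-row coefficient is ≥ 0, so the tableau is optimal.

yes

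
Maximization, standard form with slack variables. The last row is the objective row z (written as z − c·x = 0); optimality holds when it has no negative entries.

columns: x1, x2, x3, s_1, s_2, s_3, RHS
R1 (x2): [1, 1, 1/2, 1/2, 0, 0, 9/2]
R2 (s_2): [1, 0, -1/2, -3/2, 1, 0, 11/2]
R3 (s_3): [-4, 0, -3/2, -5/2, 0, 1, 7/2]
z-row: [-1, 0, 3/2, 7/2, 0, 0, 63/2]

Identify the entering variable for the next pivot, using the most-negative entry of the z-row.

x1

Negative z-row entries: x1: -1.
The most negative is -1 in column x1, so x1 enters.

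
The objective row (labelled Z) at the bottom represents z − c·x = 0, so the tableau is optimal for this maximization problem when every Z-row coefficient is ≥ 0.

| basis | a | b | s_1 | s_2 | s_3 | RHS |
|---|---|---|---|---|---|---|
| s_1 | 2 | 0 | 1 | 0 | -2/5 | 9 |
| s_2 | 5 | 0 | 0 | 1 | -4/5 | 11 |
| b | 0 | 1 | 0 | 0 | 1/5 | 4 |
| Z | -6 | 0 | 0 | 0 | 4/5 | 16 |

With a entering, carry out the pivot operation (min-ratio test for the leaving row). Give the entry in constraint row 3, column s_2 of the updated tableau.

0

Ratio test on column a — row 1: 9/2 = 9/2; row 2: 11/5 = 11/5; row 3: entry 0 ≤ 0. Minimum is 11/5 at row 2 (s_2 leaves); pivot element 5.
Divide row 2 by 5; eliminate column a from the other rows.
Row 3 update in column s_2: 0 − 0·(1/5) = 0.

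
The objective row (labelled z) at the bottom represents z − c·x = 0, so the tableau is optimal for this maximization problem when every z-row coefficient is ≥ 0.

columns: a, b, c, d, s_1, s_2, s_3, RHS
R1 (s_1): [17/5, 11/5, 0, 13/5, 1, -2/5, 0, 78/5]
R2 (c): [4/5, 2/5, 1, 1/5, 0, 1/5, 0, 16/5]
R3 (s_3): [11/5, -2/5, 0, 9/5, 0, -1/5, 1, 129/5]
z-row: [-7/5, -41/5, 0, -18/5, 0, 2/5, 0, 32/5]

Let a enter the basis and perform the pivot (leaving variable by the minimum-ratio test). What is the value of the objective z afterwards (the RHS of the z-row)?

12

Ratio test on column a — row 1: (78/5)/(17/5) = 78/17; row 2: (16/5)/(4/5) = 4; row 3: (129/5)/(11/5) = 129/11. Minimum is 4 at row 2 (c leaves); pivot element 4/5.
Pivot on row 2; the z-row RHS becomes 32/5 − (-7/5)·4 = 12.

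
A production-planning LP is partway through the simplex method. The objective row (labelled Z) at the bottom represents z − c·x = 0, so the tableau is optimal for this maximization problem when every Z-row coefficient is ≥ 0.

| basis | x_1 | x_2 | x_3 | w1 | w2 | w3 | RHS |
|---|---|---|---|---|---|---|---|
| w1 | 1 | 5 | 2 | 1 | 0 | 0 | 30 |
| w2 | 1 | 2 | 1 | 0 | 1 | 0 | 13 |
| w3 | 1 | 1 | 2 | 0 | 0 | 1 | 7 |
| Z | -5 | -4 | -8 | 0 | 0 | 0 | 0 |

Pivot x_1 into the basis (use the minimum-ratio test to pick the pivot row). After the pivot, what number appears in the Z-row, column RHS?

Ratio test on column x_1 — row 1: 30/1 = 30; row 2: 13/1 = 13; row 3: 7/1 = 7. Minimum is 7 at row 3 (w3 leaves); pivot element 1.
Divide row 3 by 1; eliminate column x_1 from the other rows.
Z-row update in column RHS: 0 − (-5)·7 = 35.

35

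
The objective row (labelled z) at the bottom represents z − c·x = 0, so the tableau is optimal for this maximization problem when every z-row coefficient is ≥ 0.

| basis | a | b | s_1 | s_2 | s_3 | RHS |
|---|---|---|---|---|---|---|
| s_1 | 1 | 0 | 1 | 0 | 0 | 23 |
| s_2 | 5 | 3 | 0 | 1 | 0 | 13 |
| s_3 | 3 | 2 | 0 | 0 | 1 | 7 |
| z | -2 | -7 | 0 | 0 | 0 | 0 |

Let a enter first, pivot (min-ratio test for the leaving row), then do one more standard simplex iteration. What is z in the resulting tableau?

49/2

Ratio test on column a — row 1: 23/1 = 23; row 2: 13/5 = 13/5; row 3: 7/3 = 7/3. Minimum is 7/3 at row 3 (s_3 leaves); pivot element 3.
Pivot on row 3; the z-row RHS becomes 0 − (-2)·(7/3) = 14/3.
Next entering variable (most negative z-row entry -17/3): b.
Ratio test on column b — row 1: entry -2/3 ≤ 0; row 2: entry -1/3 ≤ 0; row 3: (7/3)/(2/3) = 7/2. Minimum is 7/2 at row 3 (a leaves); pivot element 2/3.
After the second pivot the z-row RHS is 14/3 − (-17/3)·(7/2) = 49/2.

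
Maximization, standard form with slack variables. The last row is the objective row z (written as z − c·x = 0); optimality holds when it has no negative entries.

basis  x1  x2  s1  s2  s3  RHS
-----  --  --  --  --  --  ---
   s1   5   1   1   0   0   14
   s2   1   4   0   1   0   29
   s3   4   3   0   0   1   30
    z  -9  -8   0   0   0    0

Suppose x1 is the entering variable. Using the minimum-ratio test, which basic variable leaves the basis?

s1

Column x1 entries and ratios — s1: 14/5 = 14/5; s2: 29/1 = 29; s3: 30/4 = 15/2.
Smallest ratio is 14/5 in the row of s1, so s1 leaves.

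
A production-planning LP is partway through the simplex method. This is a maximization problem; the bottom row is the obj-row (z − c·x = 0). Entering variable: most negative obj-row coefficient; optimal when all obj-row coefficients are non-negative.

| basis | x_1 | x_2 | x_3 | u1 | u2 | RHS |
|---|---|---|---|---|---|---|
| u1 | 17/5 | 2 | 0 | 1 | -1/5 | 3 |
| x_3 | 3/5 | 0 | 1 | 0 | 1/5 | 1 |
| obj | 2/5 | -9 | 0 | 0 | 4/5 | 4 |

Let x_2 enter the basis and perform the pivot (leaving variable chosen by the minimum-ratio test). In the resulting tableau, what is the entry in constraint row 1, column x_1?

Ratio test on column x_2 — row 1: 3/2 = 3/2; row 2: entry 0 ≤ 0. Minimum is 3/2 at row 1 (u1 leaves); pivot element 2.
Divide row 1 by 2; eliminate column x_2 from the other rows.
In the new row 1, the x_1 entry is the old entry divided by the pivot: (17/5)/2 = 17/10.

17/10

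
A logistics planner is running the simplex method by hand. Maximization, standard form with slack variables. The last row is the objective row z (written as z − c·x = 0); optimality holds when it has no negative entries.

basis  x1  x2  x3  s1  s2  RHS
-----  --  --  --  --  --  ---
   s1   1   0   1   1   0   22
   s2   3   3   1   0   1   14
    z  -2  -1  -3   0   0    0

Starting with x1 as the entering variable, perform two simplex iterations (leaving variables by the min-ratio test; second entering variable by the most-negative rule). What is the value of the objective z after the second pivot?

42

Ratio test on column x1 — row 1: 22/1 = 22; row 2: 14/3 = 14/3. Minimum is 14/3 at row 2 (s2 leaves); pivot element 3.
Pivot on row 2; the z-row RHS becomes 0 − (-2)·(14/3) = 28/3.
Next entering variable (most negative z-row entry -7/3): x3.
Ratio test on column x3 — row 1: (52/3)/(2/3) = 26; row 2: (14/3)/(1/3) = 14. Minimum is 14 at row 2 (x1 leaves); pivot element 1/3.
After the second pivot the z-row RHS is 28/3 − (-7/3)·14 = 42.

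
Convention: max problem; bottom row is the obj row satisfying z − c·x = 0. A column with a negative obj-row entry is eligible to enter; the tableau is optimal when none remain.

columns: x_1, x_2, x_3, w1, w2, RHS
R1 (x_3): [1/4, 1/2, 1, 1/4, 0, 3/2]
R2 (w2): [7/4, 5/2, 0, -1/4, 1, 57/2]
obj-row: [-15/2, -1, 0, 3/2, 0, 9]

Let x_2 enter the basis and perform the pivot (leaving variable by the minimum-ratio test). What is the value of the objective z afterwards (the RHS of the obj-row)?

12

Ratio test on column x_2 — row 1: (3/2)/(1/2) = 3; row 2: (57/2)/(5/2) = 57/5. Minimum is 3 at row 1 (x_3 leaves); pivot element 1/2.
Pivot on row 1; the obj-row RHS becomes 9 − (-1)·3 = 12.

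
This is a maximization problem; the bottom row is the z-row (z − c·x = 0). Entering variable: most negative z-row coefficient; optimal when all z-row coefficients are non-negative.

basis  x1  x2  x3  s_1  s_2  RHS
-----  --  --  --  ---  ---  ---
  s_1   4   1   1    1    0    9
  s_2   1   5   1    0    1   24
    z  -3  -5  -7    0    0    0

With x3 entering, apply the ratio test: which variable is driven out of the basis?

Column x3 entries and ratios — s_1: 9/1 = 9; s_2: 24/1 = 24.
Smallest ratio is 9 in the row of s_1, so s_1 leaves.

s_1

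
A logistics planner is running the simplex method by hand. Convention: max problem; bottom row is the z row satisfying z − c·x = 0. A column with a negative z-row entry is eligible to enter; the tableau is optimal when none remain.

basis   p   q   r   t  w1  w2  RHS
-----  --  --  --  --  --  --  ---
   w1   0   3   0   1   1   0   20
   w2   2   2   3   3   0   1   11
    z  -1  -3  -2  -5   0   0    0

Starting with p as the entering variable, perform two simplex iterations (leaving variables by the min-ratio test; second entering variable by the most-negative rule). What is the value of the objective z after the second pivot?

Ratio test on column p — row 1: entry 0 ≤ 0; row 2: 11/2 = 11/2. Minimum is 11/2 at row 2 (w2 leaves); pivot element 2.
Pivot on row 2; the z-row RHS becomes 0 − (-1)·(11/2) = 11/2.
Next entering variable (most negative z-row entry -7/2): t.
Ratio test on column t — row 1: 20/1 = 20; row 2: (11/2)/(3/2) = 11/3. Minimum is 11/3 at row 2 (p leaves); pivot element 3/2.
After the second pivot the z-row RHS is 11/2 − (-7/2)·(11/3) = 55/3.

55/3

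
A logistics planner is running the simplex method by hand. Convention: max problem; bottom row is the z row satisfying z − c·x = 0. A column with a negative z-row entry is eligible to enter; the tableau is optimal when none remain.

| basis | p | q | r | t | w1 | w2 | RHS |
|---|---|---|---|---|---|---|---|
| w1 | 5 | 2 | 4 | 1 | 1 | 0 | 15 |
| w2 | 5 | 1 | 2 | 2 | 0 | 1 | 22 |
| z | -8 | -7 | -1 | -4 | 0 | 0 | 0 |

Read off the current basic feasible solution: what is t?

t is not in the basis, so in the current basic feasible solution t = 0.

0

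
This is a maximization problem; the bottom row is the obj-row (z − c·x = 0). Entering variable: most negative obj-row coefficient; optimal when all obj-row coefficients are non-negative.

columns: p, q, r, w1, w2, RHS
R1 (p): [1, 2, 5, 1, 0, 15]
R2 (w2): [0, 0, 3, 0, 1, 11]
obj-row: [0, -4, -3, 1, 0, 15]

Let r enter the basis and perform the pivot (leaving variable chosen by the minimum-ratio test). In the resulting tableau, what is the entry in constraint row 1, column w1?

Ratio test on column r — row 1: 15/5 = 3; row 2: 11/3 = 11/3. Minimum is 3 at row 1 (p leaves); pivot element 5.
Divide row 1 by 5; eliminate column r from the other rows.
In the new row 1, the w1 entry is the old entry divided by the pivot: 1/5 = 1/5.

1/5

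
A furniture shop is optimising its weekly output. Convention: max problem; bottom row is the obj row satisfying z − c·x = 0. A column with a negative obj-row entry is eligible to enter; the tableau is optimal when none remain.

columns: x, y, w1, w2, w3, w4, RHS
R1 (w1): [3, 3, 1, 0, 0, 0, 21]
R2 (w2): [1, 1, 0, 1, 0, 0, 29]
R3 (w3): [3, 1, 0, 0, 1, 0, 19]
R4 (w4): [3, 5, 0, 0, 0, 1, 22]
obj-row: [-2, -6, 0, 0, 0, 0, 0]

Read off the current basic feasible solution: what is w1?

w1 is basic (row 1); its value is the RHS of that row, 21.

21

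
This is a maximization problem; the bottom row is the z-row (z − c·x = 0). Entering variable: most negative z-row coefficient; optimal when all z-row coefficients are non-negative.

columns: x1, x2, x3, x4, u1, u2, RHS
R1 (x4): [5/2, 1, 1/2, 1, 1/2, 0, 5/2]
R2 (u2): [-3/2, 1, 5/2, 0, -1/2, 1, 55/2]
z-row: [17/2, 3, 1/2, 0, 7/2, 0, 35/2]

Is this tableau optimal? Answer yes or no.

yes

Every z-row coefficient is ≥ 0, so the tableau is optimal.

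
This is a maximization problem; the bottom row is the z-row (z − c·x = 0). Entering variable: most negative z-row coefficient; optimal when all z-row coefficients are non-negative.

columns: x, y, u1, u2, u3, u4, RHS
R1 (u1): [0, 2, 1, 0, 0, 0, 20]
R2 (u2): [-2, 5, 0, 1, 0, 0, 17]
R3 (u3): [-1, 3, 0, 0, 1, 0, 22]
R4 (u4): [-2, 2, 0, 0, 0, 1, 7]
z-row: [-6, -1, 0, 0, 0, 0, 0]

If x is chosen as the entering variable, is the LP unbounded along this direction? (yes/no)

yes

Every constraint-row entry in column x is ≤ 0, so increasing x is unbounded.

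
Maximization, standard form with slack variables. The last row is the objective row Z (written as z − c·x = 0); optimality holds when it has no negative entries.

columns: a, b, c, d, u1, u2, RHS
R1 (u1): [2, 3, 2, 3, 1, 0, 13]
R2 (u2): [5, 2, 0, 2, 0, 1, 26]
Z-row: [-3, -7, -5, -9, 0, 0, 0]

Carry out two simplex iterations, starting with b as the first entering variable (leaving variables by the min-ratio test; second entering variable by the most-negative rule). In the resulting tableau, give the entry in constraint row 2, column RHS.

52/3

Ratio test on column b — row 1: 13/3 = 13/3; row 2: 26/2 = 13. Minimum is 13/3 at row 1 (u1 leaves); pivot element 3.
Divide row 1 by 3; eliminate column b from the other rows.
Second iteration: most negative Z-row entry is -2 in column d, so d enters.
Ratio test on column d — row 1: (13/3)/1 = 13/3; row 2: entry 0 ≤ 0. Minimum is 13/3 at row 1 (b leaves); pivot element 1.
Divide row 1 by 1; eliminate column d from the other rows.
After both pivots, the entry at constraint row 2, column RHS is 52/3.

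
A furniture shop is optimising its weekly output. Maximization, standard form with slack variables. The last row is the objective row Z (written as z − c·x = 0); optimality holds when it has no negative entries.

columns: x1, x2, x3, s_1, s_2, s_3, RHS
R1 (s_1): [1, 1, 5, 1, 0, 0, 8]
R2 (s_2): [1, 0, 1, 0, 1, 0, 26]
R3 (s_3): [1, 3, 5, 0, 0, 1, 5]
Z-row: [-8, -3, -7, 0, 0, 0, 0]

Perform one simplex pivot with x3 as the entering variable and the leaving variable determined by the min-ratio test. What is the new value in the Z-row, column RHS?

7

Ratio test on column x3 — row 1: 8/5 = 8/5; row 2: 26/1 = 26; row 3: 5/5 = 1. Minimum is 1 at row 3 (s_3 leaves); pivot element 5.
Divide row 3 by 5; eliminate column x3 from the other rows.
Z-row update in column RHS: 0 − (-7)·1 = 7.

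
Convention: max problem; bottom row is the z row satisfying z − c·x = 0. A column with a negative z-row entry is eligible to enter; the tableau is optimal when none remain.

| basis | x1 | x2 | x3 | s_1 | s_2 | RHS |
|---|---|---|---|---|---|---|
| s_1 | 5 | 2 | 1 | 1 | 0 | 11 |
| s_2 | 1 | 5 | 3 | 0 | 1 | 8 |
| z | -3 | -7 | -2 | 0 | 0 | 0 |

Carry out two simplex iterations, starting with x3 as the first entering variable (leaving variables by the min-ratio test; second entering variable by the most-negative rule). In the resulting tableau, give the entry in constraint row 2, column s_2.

Ratio test on column x3 — row 1: 11/1 = 11; row 2: 8/3 = 8/3. Minimum is 8/3 at row 2 (s_2 leaves); pivot element 3.
Divide row 2 by 3; eliminate column x3 from the other rows.
Second iteration: most negative z-row entry is -11/3 in column x2, so x2 enters.
Ratio test on column x2 — row 1: (25/3)/(1/3) = 25; row 2: (8/3)/(5/3) = 8/5. Minimum is 8/5 at row 2 (x3 leaves); pivot element 5/3.
Divide row 2 by 5/3; eliminate column x2 from the other rows.
After both pivots, the entry at constraint row 2, column s_2 is 1/5.

1/5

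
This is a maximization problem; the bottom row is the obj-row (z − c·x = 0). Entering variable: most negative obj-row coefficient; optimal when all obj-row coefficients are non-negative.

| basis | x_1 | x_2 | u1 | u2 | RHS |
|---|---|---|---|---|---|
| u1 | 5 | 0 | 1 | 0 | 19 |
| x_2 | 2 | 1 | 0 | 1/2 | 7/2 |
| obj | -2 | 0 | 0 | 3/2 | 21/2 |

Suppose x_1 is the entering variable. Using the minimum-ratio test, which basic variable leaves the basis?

x_2

Column x_1 entries and ratios — u1: 19/5 = 19/5; x_2: (7/2)/2 = 7/4.
Smallest ratio is 7/4 in the row of x_2, so x_2 leaves.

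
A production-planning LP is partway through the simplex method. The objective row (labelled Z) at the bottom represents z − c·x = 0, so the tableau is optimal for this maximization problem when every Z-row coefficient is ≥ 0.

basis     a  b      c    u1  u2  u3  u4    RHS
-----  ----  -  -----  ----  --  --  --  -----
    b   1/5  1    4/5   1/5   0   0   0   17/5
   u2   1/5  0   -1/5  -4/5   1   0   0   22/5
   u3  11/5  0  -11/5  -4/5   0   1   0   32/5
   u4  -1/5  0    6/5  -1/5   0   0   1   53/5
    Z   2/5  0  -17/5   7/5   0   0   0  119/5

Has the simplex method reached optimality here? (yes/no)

no

The Z-row has a negative entry -17/5 in column c, so it is not optimal.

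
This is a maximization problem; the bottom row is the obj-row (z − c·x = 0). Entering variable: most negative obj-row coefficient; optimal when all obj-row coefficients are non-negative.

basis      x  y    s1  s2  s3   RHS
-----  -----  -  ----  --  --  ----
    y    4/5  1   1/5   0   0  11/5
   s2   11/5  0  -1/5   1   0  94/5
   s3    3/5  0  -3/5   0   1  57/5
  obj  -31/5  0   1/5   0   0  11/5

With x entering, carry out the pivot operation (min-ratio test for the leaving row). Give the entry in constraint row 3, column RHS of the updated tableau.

Ratio test on column x — row 1: (11/5)/(4/5) = 11/4; row 2: (94/5)/(11/5) = 94/11; row 3: (57/5)/(3/5) = 19. Minimum is 11/4 at row 1 (y leaves); pivot element 4/5.
Divide row 1 by 4/5; eliminate column x from the other rows.
Row 3 update in column RHS: 57/5 − (3/5)·(11/4) = 39/4.

39/4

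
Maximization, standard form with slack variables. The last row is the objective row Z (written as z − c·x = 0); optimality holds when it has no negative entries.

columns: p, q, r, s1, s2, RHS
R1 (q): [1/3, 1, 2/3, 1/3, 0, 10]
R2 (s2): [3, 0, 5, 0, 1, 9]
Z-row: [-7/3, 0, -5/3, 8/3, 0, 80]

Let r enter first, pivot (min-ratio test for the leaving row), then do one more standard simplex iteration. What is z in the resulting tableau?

87

Ratio test on column r — row 1: 10/(2/3) = 15; row 2: 9/5 = 9/5. Minimum is 9/5 at row 2 (s2 leaves); pivot element 5.
Pivot on row 2; the Z-row RHS becomes 80 − (-5/3)·(9/5) = 83.
Next entering variable (most negative Z-row entry -4/3): p.
Ratio test on column p — row 1: entry -1/15 ≤ 0; row 2: (9/5)/(3/5) = 3. Minimum is 3 at row 2 (r leaves); pivot element 3/5.
After the second pivot the Z-row RHS is 83 − (-4/3)·3 = 87.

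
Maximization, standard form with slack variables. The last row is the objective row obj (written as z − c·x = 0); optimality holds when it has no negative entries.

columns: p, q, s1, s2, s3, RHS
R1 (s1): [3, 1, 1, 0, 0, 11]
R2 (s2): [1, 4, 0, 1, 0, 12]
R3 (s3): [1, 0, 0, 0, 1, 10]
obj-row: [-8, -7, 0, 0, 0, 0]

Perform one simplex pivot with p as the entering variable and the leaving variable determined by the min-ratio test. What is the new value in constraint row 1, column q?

1/3

Ratio test on column p — row 1: 11/3 = 11/3; row 2: 12/1 = 12; row 3: 10/1 = 10. Minimum is 11/3 at row 1 (s1 leaves); pivot element 3.
Divide row 1 by 3; eliminate column p from the other rows.
In the new row 1, the q entry is the old entry divided by the pivot: 1/3 = 1/3.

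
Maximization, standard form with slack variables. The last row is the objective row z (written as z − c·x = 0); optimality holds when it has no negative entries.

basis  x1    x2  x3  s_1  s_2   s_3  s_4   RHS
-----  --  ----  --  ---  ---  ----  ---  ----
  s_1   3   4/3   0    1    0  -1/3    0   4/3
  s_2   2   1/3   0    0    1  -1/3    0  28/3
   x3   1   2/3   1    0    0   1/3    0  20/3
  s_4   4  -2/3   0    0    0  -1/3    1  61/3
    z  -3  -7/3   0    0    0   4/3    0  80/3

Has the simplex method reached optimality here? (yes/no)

no

The z-row has a negative entry -3 in column x1, so it is not optimal.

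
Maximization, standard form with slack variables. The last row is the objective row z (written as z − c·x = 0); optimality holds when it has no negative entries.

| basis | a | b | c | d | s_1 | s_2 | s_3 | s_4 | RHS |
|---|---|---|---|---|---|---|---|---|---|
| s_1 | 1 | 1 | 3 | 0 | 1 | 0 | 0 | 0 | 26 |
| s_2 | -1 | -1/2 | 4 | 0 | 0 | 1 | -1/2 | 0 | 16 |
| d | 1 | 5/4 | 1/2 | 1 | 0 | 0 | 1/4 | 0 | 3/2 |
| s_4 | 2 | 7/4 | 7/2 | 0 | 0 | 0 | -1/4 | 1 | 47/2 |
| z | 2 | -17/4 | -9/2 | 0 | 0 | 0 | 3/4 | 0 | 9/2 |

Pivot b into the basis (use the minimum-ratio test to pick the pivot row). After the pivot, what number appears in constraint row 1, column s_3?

Ratio test on column b — row 1: 26/1 = 26; row 2: entry -1/2 ≤ 0; row 3: (3/2)/(5/4) = 6/5; row 4: (47/2)/(7/4) = 94/7. Minimum is 6/5 at row 3 (d leaves); pivot element 5/4.
Divide row 3 by 5/4; eliminate column b from the other rows.
Row 1 update in column s_3: 0 − 1·(1/5) = -1/5.

-1/5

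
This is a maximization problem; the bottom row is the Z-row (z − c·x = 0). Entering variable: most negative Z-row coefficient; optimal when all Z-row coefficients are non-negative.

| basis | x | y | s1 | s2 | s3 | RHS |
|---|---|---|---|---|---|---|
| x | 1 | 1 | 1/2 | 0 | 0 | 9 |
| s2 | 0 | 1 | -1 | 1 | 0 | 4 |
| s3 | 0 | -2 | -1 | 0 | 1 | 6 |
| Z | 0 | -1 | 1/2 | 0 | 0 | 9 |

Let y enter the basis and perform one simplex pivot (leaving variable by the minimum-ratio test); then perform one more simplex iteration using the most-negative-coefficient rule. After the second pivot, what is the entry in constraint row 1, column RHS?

10/3

Ratio test on column y — row 1: 9/1 = 9; row 2: 4/1 = 4; row 3: entry -2 ≤ 0. Minimum is 4 at row 2 (s2 leaves); pivot element 1.
Divide row 2 by 1; eliminate column y from the other rows.
Second iteration: most negative Z-row entry is -1/2 in column s1, so s1 enters.
Ratio test on column s1 — row 1: 5/(3/2) = 10/3; row 2: entry -1 ≤ 0; row 3: entry -3 ≤ 0. Minimum is 10/3 at row 1 (x leaves); pivot element 3/2.
Divide row 1 by 3/2; eliminate column s1 from the other rows.
After both pivots, the entry at constraint row 1, column RHS is 10/3.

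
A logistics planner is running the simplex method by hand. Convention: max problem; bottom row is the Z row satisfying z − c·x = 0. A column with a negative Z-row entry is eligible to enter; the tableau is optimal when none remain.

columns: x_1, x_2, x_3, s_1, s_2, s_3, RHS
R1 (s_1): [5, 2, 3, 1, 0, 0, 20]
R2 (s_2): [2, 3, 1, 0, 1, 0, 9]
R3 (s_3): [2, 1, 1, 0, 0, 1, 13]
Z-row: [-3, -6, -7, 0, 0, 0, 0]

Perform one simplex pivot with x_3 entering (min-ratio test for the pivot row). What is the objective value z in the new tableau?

Ratio test on column x_3 — row 1: 20/3 = 20/3; row 2: 9/1 = 9; row 3: 13/1 = 13. Minimum is 20/3 at row 1 (s_1 leaves); pivot element 3.
Pivot on row 1; the Z-row RHS becomes 0 − (-7)·(20/3) = 140/3.

140/3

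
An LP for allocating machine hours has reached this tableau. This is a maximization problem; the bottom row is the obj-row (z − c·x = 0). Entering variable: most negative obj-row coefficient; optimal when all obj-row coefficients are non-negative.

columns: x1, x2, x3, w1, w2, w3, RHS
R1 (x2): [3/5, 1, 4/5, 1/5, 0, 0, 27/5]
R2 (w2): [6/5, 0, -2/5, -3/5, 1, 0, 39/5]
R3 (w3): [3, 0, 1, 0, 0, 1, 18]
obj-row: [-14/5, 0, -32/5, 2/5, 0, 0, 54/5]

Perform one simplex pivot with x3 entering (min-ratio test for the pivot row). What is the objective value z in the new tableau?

54

Ratio test on column x3 — row 1: (27/5)/(4/5) = 27/4; row 2: entry -2/5 ≤ 0; row 3: 18/1 = 18. Minimum is 27/4 at row 1 (x2 leaves); pivot element 4/5.
Pivot on row 1; the obj-row RHS becomes 54/5 − (-32/5)·(27/4) = 54.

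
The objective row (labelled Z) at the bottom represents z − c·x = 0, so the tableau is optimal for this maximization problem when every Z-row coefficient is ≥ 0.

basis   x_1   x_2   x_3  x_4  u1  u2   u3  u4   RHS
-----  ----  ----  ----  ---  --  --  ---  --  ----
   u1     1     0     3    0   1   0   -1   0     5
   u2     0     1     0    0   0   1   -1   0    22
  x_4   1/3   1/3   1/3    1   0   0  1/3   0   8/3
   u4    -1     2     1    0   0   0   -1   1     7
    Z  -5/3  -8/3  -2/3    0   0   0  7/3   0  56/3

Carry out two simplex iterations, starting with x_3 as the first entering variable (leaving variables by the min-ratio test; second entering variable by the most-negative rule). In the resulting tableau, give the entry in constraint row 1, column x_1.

1/3

Ratio test on column x_3 — row 1: 5/3 = 5/3; row 2: entry 0 ≤ 0; row 3: (8/3)/(1/3) = 8; row 4: 7/1 = 7. Minimum is 5/3 at row 1 (u1 leaves); pivot element 3.
Divide row 1 by 3; eliminate column x_3 from the other rows.
Second iteration: most negative Z-row entry is -8/3 in column x_2, so x_2 enters.
Ratio test on column x_2 — row 1: entry 0 ≤ 0; row 2: 22/1 = 22; row 3: (19/9)/(1/3) = 19/3; row 4: (16/3)/2 = 8/3. Minimum is 8/3 at row 4 (u4 leaves); pivot element 2.
Divide row 4 by 2; eliminate column x_2 from the other rows.
After both pivots, the entry at constraint row 1, column x_1 is 1/3.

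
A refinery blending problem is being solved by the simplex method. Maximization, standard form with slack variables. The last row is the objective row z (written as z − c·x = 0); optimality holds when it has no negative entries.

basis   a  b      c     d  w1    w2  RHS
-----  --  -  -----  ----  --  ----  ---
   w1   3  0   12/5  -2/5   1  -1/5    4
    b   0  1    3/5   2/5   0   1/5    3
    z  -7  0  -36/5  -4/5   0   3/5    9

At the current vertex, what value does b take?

3

b is basic (row 2); its value is the RHS of that row, 3.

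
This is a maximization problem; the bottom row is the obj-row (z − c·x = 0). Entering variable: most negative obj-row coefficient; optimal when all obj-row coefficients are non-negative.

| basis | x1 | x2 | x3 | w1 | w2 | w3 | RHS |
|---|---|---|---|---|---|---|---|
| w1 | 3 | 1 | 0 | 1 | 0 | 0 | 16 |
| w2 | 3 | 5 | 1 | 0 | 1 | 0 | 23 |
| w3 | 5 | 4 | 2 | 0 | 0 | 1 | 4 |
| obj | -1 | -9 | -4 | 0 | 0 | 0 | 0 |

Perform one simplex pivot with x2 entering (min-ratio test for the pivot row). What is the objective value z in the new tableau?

9

Ratio test on column x2 — row 1: 16/1 = 16; row 2: 23/5 = 23/5; row 3: 4/4 = 1. Minimum is 1 at row 3 (w3 leaves); pivot element 4.
Pivot on row 3; the obj-row RHS becomes 0 − (-9)·1 = 9.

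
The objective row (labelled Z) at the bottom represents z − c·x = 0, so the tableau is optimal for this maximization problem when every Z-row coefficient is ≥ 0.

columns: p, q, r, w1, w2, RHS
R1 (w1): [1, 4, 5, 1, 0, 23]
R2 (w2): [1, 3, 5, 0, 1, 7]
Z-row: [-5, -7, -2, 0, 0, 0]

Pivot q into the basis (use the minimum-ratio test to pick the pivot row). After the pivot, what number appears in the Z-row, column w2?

Ratio test on column q — row 1: 23/4 = 23/4; row 2: 7/3 = 7/3. Minimum is 7/3 at row 2 (w2 leaves); pivot element 3.
Divide row 2 by 3; eliminate column q from the other rows.
Z-row update in column w2: 0 − (-7)·(1/3) = 7/3.

7/3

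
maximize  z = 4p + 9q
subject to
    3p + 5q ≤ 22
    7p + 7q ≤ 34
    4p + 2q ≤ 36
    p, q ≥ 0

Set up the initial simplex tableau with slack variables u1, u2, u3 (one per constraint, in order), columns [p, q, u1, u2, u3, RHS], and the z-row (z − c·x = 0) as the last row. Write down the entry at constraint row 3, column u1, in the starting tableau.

Slack u1 belongs to constraint 1; its column is the unit vector e_1, so the entry in row 3 is 0.

0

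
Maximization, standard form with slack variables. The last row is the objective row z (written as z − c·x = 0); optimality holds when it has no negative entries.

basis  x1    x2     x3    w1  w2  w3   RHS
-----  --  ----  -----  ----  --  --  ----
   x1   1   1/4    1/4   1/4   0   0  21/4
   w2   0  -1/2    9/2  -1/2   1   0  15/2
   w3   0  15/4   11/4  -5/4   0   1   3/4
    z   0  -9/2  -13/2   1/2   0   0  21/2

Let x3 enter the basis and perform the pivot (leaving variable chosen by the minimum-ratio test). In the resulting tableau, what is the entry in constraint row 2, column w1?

17/11

Ratio test on column x3 — row 1: (21/4)/(1/4) = 21; row 2: (15/2)/(9/2) = 5/3; row 3: (3/4)/(11/4) = 3/11. Minimum is 3/11 at row 3 (w3 leaves); pivot element 11/4.
Divide row 3 by 11/4; eliminate column x3 from the other rows.
Row 2 update in column w1: -1/2 − (9/2)·(-5/11) = 17/11.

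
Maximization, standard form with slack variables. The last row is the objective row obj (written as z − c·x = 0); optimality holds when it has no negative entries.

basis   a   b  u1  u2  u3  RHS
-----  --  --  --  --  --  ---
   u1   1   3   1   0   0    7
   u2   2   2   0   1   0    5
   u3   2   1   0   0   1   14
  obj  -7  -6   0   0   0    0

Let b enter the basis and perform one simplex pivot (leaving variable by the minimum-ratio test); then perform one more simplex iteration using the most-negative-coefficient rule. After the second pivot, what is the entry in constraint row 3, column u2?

-5/4

Ratio test on column b — row 1: 7/3 = 7/3; row 2: 5/2 = 5/2; row 3: 14/1 = 14. Minimum is 7/3 at row 1 (u1 leaves); pivot element 3.
Divide row 1 by 3; eliminate column b from the other rows.
Second iteration: most negative obj-row entry is -5 in column a, so a enters.
Ratio test on column a — row 1: (7/3)/(1/3) = 7; row 2: (1/3)/(4/3) = 1/4; row 3: (35/3)/(5/3) = 7. Minimum is 1/4 at row 2 (u2 leaves); pivot element 4/3.
Divide row 2 by 4/3; eliminate column a from the other rows.
After both pivots, the entry at constraint row 3, column u2 is -5/4.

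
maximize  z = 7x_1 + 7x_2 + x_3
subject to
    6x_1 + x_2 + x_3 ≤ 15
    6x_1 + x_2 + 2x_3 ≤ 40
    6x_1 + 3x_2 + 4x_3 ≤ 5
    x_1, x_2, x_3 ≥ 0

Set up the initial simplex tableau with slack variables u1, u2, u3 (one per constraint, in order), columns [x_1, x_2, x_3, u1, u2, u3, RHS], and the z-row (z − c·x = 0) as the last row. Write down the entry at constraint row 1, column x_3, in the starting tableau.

Constraint 1 has coefficient 1 on x_3.

1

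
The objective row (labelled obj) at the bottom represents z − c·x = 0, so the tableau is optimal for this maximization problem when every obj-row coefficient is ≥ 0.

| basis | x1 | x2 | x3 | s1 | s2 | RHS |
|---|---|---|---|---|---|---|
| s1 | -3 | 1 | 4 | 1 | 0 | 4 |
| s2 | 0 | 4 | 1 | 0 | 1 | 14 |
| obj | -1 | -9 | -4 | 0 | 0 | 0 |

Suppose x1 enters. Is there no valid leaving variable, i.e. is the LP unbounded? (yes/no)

Every constraint-row entry in column x1 is ≤ 0, so increasing x1 is unbounded.

yes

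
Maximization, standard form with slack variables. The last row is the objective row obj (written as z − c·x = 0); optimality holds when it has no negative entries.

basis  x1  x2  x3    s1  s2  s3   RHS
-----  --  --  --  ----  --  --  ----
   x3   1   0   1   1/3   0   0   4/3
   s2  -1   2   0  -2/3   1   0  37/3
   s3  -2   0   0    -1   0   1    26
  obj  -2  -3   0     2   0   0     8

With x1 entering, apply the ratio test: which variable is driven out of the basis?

Column x1 entries and ratios — x3: (4/3)/1 = 4/3; s2: -1 ≤ 0, skip; s3: -2 ≤ 0, skip.
Smallest ratio is 4/3 in the row of x3, so x3 leaves.

x3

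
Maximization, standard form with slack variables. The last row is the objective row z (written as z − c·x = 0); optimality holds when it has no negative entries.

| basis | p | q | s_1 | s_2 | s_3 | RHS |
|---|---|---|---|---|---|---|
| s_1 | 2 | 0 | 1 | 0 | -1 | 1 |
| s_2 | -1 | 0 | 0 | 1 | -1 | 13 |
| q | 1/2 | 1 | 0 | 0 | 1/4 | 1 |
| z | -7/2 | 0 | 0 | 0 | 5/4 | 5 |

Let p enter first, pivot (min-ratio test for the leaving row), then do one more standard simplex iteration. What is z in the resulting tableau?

15/2

Ratio test on column p — row 1: 1/2 = 1/2; row 2: entry -1 ≤ 0; row 3: 1/(1/2) = 2. Minimum is 1/2 at row 1 (s_1 leaves); pivot element 2.
Pivot on row 1; the z-row RHS becomes 5 − (-7/2)·(1/2) = 27/4.
Next entering variable (most negative z-row entry -1/2): s_3.
Ratio test on column s_3 — row 1: entry -1/2 ≤ 0; row 2: entry -3/2 ≤ 0; row 3: (3/4)/(1/2) = 3/2. Minimum is 3/2 at row 3 (q leaves); pivot element 1/2.
After the second pivot the z-row RHS is 27/4 − (-1/2)·(3/2) = 15/2.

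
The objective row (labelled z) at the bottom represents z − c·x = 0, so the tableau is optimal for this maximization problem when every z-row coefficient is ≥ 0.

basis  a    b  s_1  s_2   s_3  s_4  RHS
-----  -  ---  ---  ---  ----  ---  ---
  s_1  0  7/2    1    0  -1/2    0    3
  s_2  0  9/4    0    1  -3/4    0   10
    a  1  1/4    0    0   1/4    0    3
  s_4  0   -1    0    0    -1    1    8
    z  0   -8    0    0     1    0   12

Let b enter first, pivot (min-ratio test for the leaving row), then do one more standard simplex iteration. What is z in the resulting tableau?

Ratio test on column b — row 1: 3/(7/2) = 6/7; row 2: 10/(9/4) = 40/9; row 3: 3/(1/4) = 12; row 4: entry -1 ≤ 0. Minimum is 6/7 at row 1 (s_1 leaves); pivot element 7/2.
Pivot on row 1; the z-row RHS becomes 12 − (-8)·(6/7) = 132/7.
Next entering variable (most negative z-row entry -1/7): s_3.
Ratio test on column s_3 — row 1: entry -1/7 ≤ 0; row 2: entry -3/7 ≤ 0; row 3: (39/14)/(2/7) = 39/4; row 4: entry -8/7 ≤ 0. Minimum is 39/4 at row 3 (a leaves); pivot element 2/7.
After the second pivot the z-row RHS is 132/7 − (-1/7)·(39/4) = 81/4.

81/4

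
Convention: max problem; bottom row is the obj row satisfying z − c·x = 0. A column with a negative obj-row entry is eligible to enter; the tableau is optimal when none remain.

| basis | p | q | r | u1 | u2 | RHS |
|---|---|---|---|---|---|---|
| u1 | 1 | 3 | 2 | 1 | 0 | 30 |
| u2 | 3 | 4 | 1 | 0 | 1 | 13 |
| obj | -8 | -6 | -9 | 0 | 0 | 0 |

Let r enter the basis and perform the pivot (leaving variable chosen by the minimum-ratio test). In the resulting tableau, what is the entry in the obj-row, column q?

Ratio test on column r — row 1: 30/2 = 15; row 2: 13/1 = 13. Minimum is 13 at row 2 (u2 leaves); pivot element 1.
Divide row 2 by 1; eliminate column r from the other rows.
obj-row update in column q: -6 − (-9)·4 = 30.

30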